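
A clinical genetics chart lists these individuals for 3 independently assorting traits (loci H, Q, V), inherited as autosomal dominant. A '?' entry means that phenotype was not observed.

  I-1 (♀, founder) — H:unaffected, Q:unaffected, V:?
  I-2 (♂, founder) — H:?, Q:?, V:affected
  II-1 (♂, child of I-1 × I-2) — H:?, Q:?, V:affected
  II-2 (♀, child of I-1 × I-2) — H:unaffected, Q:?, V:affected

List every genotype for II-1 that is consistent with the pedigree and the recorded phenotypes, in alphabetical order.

II-1 ∈ {Hh Qq VV, Hh Qq Vv, Hh qq VV, Hh qq Vv, hh Qq VV, hh Qq Vv, hh qq VV, hh qq Vv}

H/I-1 un ·: hh
H/I-2 ? ·: hh|Hh
H/II-1 ? I-1×I-2: hh|Hh
H/II-2 un I-1×I-2: hh
⇒ H over [I-1,I-2,II-1,II-2]: 3 consistent
Q/I-1 un ·: qq
Q/I-2 ? ·: qq|Qq|QQ
Q/II-1 ? I-1×I-2: qq|Qq
Q/II-2 ? I-1×I-2: qq|Qq
⇒ Q over [I-1,I-2,II-1,II-2]: 6 consistent
V/I-1 ? ·: vv|Vv|VV
V/I-2 aff ·: Vv|VV
V/II-1 aff I-1×I-2: Vv|VV
V/II-2 aff I-1×I-2: Vv|VV
⇒ V over [I-1,I-2,II-1,II-2]: 15 consistent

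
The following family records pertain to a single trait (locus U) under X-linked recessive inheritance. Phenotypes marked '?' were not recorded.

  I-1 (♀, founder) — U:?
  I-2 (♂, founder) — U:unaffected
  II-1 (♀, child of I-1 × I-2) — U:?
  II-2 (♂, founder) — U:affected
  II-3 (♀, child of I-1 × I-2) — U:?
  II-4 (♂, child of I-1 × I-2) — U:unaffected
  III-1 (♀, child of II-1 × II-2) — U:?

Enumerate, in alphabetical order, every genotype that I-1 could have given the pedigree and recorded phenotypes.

U/I-1 ? ·: X^UX^U|X^UX^u
U/I-2 un ·: X^UY
U/II-1 ? I-1×I-2: X^UX^U|X^UX^u
U/II-2 aff ·: X^uY
U/II-3 ? I-1×I-2: X^UX^U|X^UX^u
U/II-4 un I-1×I-2: X^UY
U/III-1 ? II-1×II-2: X^UX^u|X^uX^u
⇒ U over [I-1,I-2,II-1,II-2,II-3,II-4,III-1]: 7 consistent

I-1 ∈ {X^UX^U, X^UX^u}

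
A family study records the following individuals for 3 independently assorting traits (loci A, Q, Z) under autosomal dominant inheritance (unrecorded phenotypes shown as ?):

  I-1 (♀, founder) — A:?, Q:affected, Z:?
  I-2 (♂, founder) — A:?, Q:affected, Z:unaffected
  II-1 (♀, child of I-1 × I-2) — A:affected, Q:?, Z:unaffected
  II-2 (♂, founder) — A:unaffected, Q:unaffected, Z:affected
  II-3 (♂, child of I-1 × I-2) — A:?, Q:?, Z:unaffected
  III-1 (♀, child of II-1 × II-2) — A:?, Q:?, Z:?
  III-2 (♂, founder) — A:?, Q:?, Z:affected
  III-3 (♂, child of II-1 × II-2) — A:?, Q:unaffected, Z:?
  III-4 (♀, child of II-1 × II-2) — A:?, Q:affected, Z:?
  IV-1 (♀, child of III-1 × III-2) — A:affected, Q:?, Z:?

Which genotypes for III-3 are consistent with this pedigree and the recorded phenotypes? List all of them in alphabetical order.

A/I-1 ? ·: aa|Aa|AA
A/I-2 ? ·: aa|Aa|AA
A/II-1 aff I-1×I-2: Aa|AA
A/II-2 un ·: aa
A/II-3 ? I-1×I-2: aa|Aa|AA
A/III-1 ? II-1×II-2: aa|Aa
A/III-2 ? ·: aa|Aa|AA
A/III-3 ? II-1×II-2: aa|Aa
A/III-4 ? II-1×II-2: aa|Aa
A/IV-1 aff III-1×III-2: Aa|AA
⇒ A over [I-1,I-2,II-1,II-2,II-3,III-1,III-2,III-3,III-4,IV-1]: 404 consistent
Q/I-1 aff ·: Qq|QQ
Q/I-2 aff ·: Qq|QQ
Q/II-1 ? I-1×I-2: Qq
Q/II-2 un ·: qq
Q/II-3 ? I-1×I-2: qq|Qq|QQ
Q/III-1 ? II-1×II-2: qq|Qq
Q/III-2 ? ·: qq|Qq|QQ
Q/III-3 un II-1×II-2: qq
Q/III-4 aff II-1×II-2: Qq
Q/IV-1 ? III-1×III-2: qq|Qq|QQ
⇒ Q over [I-1,I-2,II-1,II-2,II-3,III-1,III-2,III-3,III-4,IV-1]: 77 consistent
Z/I-1 ? ·: zz|Zz
Z/I-2 un ·: zz
Z/II-1 un I-1×I-2: zz
Z/II-2 aff ·: Zz|ZZ
Z/II-3 un I-1×I-2: zz
Z/III-1 ? II-1×II-2: zz|Zz
Z/III-2 aff ·: Zz|ZZ
Z/III-3 ? II-1×II-2: zz|Zz
Z/III-4 ? II-1×II-2: zz|Zz
Z/IV-1 ? III-1×III-2: zz|Zz|ZZ
⇒ Z over [I-1,I-2,II-1,II-2,II-3,III-1,III-2,III-3,III-4,IV-1]: 74 consistent

III-3 ∈ {Aa qq Zz, Aa qq zz, aa qq Zz, aa qq zz}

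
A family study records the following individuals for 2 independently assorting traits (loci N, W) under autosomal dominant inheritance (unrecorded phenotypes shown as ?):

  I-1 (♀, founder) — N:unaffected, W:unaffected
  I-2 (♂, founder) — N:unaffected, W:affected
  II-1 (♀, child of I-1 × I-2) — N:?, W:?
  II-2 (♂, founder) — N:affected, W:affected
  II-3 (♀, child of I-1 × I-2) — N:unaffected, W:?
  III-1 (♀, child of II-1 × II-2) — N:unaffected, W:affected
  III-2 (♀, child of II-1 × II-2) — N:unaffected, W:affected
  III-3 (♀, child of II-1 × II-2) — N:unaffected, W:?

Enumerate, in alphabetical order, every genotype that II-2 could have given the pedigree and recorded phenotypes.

II-2 ∈ {Nn WW, Nn Ww}

N/I-1 un ·: nn
N/I-2 un ·: nn
N/II-1 ? I-1×I-2: nn
N/II-2 aff ·: Nn
N/II-3 un I-1×I-2: nn
N/III-1 un II-1×II-2: nn
N/III-2 un II-1×II-2: nn
N/III-3 un II-1×II-2: nn
⇒ N over [I-1,I-2,II-1,II-2,II-3,III-1,III-2,III-3]: 1 consistent
W/I-1 un ·: ww
W/I-2 aff ·: Ww|WW
W/II-1 ? I-1×I-2: ww|Ww
W/II-2 aff ·: Ww|WW
W/II-3 ? I-1×I-2: ww|Ww
W/III-1 aff II-1×II-2: Ww|WW
W/III-2 aff II-1×II-2: Ww|WW
W/III-3 ? II-1×II-2: ww|Ww|WW
⇒ W over [I-1,I-2,II-1,II-2,II-3,III-1,III-2,III-3]: 66 consistent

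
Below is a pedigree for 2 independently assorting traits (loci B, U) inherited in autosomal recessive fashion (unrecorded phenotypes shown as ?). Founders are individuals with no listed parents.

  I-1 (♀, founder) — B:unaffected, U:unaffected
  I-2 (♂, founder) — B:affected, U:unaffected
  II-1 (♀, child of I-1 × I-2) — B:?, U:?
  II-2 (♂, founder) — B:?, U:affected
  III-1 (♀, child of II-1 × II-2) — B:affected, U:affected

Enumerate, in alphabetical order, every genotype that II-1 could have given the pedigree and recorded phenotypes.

II-1 ∈ {Bb Uu, Bb uu, bb Uu, bb uu}

B/I-1 un ·: BB|Bb
B/I-2 aff ·: bb
B/II-1 ? I-1×I-2: Bb|bb
B/II-2 ? ·: Bb|bb
B/III-1 aff II-1×II-2: bb
⇒ B over [I-1,I-2,II-1,II-2,III-1]: 6 consistent
U/I-1 un ·: UU|Uu
U/I-2 un ·: UU|Uu
U/II-1 ? I-1×I-2: Uu|uu
U/II-2 aff ·: uu
U/III-1 aff II-1×II-2: uu
⇒ U over [I-1,I-2,II-1,II-2,III-1]: 4 consistent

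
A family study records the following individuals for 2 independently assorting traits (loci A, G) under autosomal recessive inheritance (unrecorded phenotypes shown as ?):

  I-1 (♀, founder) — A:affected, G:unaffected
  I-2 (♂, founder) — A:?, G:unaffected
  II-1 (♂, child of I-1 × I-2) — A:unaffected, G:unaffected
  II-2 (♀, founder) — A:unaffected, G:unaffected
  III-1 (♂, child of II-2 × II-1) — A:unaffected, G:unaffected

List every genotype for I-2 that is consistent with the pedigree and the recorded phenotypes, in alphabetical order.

I-2 ∈ {AA GG, AA Gg, Aa GG, Aa Gg}

A/I-1 aff ·: aa
A/I-2 ? ·: AA|Aa
A/II-1 un I-1×I-2: Aa
A/II-2 un ·: AA|Aa
A/III-1 un II-2×II-1: AA|Aa
⇒ A over [I-1,I-2,II-1,II-2,III-1]: 8 consistent
G/I-1 un ·: GG|Gg
G/I-2 un ·: GG|Gg
G/II-1 un I-1×I-2: GG|Gg
G/II-2 un ·: GG|Gg
G/III-1 un II-2×II-1: GG|Gg
⇒ G over [I-1,I-2,II-1,II-2,III-1]: 24 consistent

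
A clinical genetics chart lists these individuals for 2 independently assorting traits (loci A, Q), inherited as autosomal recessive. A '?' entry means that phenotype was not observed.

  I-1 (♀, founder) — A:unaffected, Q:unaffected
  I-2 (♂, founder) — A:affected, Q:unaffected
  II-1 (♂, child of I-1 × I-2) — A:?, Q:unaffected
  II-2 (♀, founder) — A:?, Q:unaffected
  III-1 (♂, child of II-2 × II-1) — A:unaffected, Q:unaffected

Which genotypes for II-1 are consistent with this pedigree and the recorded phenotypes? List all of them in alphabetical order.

II-1 ∈ {Aa QQ, Aa Qq, aa QQ, aa Qq}

A/I-1 un ·: AA|Aa
A/I-2 aff ·: aa
A/II-1 ? I-1×I-2: Aa|aa
A/II-2 ? ·: AA|Aa|aa
A/III-1 un II-2×II-1: AA|Aa
⇒ A over [I-1,I-2,II-1,II-2,III-1]: 12 consistent
Q/I-1 un ·: QQ|Qq
Q/I-2 un ·: QQ|Qq
Q/II-1 un I-1×I-2: QQ|Qq
Q/II-2 un ·: QQ|Qq
Q/III-1 un II-2×II-1: QQ|Qq
⇒ Q over [I-1,I-2,II-1,II-2,III-1]: 24 consistent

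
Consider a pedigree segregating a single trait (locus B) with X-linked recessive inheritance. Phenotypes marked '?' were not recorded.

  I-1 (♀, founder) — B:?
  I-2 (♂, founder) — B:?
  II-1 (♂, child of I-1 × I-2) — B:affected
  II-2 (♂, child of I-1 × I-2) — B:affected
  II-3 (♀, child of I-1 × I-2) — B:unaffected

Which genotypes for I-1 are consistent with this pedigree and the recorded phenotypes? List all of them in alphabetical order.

B/I-1 ? ·: X^BX^b|X^bX^b
B/I-2 ? ·: X^BY|X^bY
B/II-1 aff I-1×I-2: X^bY
B/II-2 aff I-1×I-2: X^bY
B/II-3 un I-1×I-2: X^BX^B|X^BX^b
⇒ B over [I-1,I-2,II-1,II-2,II-3]: 4 consistent

I-1 ∈ {X^BX^b, X^bX^b}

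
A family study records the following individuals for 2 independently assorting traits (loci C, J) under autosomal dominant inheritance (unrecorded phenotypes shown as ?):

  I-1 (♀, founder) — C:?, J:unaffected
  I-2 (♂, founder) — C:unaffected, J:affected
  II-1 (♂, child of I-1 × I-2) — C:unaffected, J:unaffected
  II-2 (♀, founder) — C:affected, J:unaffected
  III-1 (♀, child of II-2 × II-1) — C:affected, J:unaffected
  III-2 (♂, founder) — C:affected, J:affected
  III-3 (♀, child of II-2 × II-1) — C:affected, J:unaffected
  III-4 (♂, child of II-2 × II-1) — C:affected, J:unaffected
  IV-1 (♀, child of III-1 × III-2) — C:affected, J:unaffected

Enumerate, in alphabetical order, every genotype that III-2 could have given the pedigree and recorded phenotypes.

III-2 ∈ {CC Jj, Cc Jj}

C/I-1 ? ·: cc|Cc
C/I-2 un ·: cc
C/II-1 un I-1×I-2: cc
C/II-2 aff ·: Cc|CC
C/III-1 aff II-2×II-1: Cc
C/III-2 aff ·: Cc|CC
C/III-3 aff II-2×II-1: Cc
C/III-4 aff II-2×II-1: Cc
C/IV-1 aff III-1×III-2: Cc|CC
⇒ C over [I-1,I-2,II-1,II-2,III-1,III-2,III-3,III-4,IV-1]: 16 consistent
J/I-1 un ·: jj
J/I-2 aff ·: Jj
J/II-1 un I-1×I-2: jj
J/II-2 un ·: jj
J/III-1 un II-2×II-1: jj
J/III-2 aff ·: Jj
J/III-3 un II-2×II-1: jj
J/III-4 un II-2×II-1: jj
J/IV-1 un III-1×III-2: jj
⇒ J over [I-1,I-2,II-1,II-2,III-1,III-2,III-3,III-4,IV-1]: 1 consistent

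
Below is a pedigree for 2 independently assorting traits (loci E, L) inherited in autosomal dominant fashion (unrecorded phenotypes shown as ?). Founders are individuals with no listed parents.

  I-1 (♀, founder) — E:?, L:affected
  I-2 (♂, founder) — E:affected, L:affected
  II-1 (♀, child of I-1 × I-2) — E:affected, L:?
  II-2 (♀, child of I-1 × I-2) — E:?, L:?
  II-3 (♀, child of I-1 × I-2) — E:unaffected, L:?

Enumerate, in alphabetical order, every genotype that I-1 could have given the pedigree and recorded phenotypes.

I-1 ∈ {Ee LL, Ee Ll, ee LL, ee Ll}

E/I-1 ? ·: ee|Ee
E/I-2 aff ·: Ee
E/II-1 aff I-1×I-2: Ee|EE
E/II-2 ? I-1×I-2: ee|Ee|EE
E/II-3 un I-1×I-2: ee
⇒ E over [I-1,I-2,II-1,II-2,II-3]: 8 consistent
L/I-1 aff ·: Ll|LL
L/I-2 aff ·: Ll|LL
L/II-1 ? I-1×I-2: ll|Ll|LL
L/II-2 ? I-1×I-2: ll|Ll|LL
L/II-3 ? I-1×I-2: ll|Ll|LL
⇒ L over [I-1,I-2,II-1,II-2,II-3]: 44 consistent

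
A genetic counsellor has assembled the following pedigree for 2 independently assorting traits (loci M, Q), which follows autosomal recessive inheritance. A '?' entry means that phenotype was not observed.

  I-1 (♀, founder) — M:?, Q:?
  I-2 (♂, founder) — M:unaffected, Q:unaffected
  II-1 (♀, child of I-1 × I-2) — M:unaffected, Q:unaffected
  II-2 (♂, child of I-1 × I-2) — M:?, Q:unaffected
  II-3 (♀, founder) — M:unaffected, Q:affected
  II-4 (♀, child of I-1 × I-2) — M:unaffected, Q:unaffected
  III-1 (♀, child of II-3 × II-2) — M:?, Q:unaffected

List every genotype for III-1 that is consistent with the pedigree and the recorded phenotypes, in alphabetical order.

III-1 ∈ {MM Qq, Mm Qq, mm Qq}

M/I-1 ? ·: MM|Mm|mm
M/I-2 un ·: MM|Mm
M/II-1 un I-1×I-2: MM|Mm
M/II-2 ? I-1×I-2: MM|Mm|mm
M/II-3 un ·: MM|Mm
M/II-4 un I-1×I-2: MM|Mm
M/III-1 ? II-3×II-2: MM|Mm|mm
⇒ M over [I-1,I-2,II-1,II-2,II-3,II-4,III-1]: 124 consistent
Q/I-1 ? ·: QQ|Qq|qq
Q/I-2 un ·: QQ|Qq
Q/II-1 un I-1×I-2: QQ|Qq
Q/II-2 un I-1×I-2: QQ|Qq
Q/II-3 aff ·: qq
Q/II-4 un I-1×I-2: QQ|Qq
Q/III-1 un II-3×II-2: Qq
⇒ Q over [I-1,I-2,II-1,II-2,II-3,II-4,III-1]: 27 consistent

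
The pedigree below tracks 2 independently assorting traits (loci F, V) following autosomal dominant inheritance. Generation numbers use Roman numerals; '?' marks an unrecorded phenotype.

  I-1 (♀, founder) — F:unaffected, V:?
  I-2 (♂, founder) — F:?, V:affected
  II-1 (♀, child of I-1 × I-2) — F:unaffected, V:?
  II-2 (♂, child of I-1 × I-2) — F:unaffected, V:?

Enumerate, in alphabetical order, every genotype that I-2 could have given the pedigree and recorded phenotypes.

I-2 ∈ {Ff VV, Ff Vv, ff VV, ff Vv}

F/I-1 un ·: ff
F/I-2 ? ·: ff|Ff
F/II-1 un I-1×I-2: ff
F/II-2 un I-1×I-2: ff
⇒ F over [I-1,I-2,II-1,II-2]: 2 consistent
V/I-1 ? ·: vv|Vv|VV
V/I-2 aff ·: Vv|VV
V/II-1 ? I-1×I-2: vv|Vv|VV
V/II-2 ? I-1×I-2: vv|Vv|VV
⇒ V over [I-1,I-2,II-1,II-2]: 23 consistent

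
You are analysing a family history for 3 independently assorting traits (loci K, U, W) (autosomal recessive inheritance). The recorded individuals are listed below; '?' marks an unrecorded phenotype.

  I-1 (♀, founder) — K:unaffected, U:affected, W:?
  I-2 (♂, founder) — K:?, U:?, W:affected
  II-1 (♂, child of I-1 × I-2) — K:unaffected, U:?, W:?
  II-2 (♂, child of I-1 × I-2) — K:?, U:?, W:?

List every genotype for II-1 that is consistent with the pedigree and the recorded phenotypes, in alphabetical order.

II-1 ∈ {KK Uu Ww, KK Uu ww, KK uu Ww, KK uu ww, Kk Uu Ww, Kk Uu ww, Kk uu Ww, Kk uu ww}

K/I-1 un ·: KK|Kk
K/I-2 ? ·: KK|Kk|kk
K/II-1 un I-1×I-2: KK|Kk
K/II-2 ? I-1×I-2: KK|Kk|kk
⇒ K over [I-1,I-2,II-1,II-2]: 18 consistent
U/I-1 aff ·: uu
U/I-2 ? ·: UU|Uu|uu
U/II-1 ? I-1×I-2: Uu|uu
U/II-2 ? I-1×I-2: Uu|uu
⇒ U over [I-1,I-2,II-1,II-2]: 6 consistent
W/I-1 ? ·: WW|Ww|ww
W/I-2 aff ·: ww
W/II-1 ? I-1×I-2: Ww|ww
W/II-2 ? I-1×I-2: Ww|ww
⇒ W over [I-1,I-2,II-1,II-2]: 6 consistent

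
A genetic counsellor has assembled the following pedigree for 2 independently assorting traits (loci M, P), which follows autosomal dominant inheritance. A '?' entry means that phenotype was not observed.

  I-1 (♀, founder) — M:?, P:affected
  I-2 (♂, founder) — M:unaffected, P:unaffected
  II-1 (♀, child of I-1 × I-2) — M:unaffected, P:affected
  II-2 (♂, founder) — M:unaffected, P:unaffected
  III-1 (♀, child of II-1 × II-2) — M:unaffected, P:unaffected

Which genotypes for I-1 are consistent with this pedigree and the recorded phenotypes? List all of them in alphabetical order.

M/I-1 ? ·: mm|Mm
M/I-2 un ·: mm
M/II-1 un I-1×I-2: mm
M/II-2 un ·: mm
M/III-1 un II-1×II-2: mm
⇒ M over [I-1,I-2,II-1,II-2,III-1]: 2 consistent
P/I-1 aff ·: Pp|PP
P/I-2 un ·: pp
P/II-1 aff I-1×I-2: Pp
P/II-2 un ·: pp
P/III-1 un II-1×II-2: pp
⇒ P over [I-1,I-2,II-1,II-2,III-1]: 2 consistent

I-1 ∈ {Mm PP, Mm Pp, mm PP, mm Pp}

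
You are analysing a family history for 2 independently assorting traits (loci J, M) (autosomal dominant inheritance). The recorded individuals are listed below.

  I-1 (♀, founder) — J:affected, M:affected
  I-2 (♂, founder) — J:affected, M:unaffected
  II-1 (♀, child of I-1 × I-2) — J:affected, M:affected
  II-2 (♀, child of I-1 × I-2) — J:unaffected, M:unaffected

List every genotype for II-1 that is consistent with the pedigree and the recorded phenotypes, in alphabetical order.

J/I-1 aff ·: Jj
J/I-2 aff ·: Jj
J/II-1 aff I-1×I-2: Jj|JJ
J/II-2 un I-1×I-2: jj
⇒ J over [I-1,I-2,II-1,II-2]: 2 consistent
M/I-1 aff ·: Mm
M/I-2 un ·: mm
M/II-1 aff I-1×I-2: Mm
M/II-2 un I-1×I-2: mm
⇒ M over [I-1,I-2,II-1,II-2]: 1 consistent

II-1 ∈ {JJ Mm, Jj Mm}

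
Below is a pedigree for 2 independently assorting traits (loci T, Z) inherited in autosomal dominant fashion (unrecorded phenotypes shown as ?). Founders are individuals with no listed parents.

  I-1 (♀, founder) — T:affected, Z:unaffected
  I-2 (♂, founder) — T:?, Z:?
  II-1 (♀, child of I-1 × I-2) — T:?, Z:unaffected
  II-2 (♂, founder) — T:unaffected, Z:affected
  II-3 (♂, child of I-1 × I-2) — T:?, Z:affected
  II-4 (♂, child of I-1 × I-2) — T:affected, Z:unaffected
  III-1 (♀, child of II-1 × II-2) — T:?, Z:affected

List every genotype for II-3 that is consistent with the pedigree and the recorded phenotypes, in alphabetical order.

II-3 ∈ {TT Zz, Tt Zz, tt Zz}

T/I-1 aff ·: Tt|TT
T/I-2 ? ·: tt|Tt|TT
T/II-1 ? I-1×I-2: tt|Tt|TT
T/II-2 un ·: tt
T/II-3 ? I-1×I-2: tt|Tt|TT
T/II-4 aff I-1×I-2: Tt|TT
T/III-1 ? II-1×II-2: tt|Tt
⇒ T over [I-1,I-2,II-1,II-2,II-3,II-4,III-1]: 57 consistent
Z/I-1 un ·: zz
Z/I-2 ? ·: Zz
Z/II-1 un I-1×I-2: zz
Z/II-2 aff ·: Zz|ZZ
Z/II-3 aff I-1×I-2: Zz
Z/II-4 un I-1×I-2: zz
Z/III-1 aff II-1×II-2: Zz
⇒ Z over [I-1,I-2,II-1,II-2,II-3,II-4,III-1]: 2 consistent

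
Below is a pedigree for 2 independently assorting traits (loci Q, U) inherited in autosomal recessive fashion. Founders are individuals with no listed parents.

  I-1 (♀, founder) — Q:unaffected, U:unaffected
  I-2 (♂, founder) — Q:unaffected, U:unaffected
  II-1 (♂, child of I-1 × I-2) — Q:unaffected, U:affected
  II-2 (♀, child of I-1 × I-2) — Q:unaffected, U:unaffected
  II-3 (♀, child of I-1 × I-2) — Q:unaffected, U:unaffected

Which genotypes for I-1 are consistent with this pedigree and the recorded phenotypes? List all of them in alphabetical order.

I-1 ∈ {QQ Uu, Qq Uu}

Q/I-1 un ·: QQ|Qq
Q/I-2 un ·: QQ|Qq
Q/II-1 un I-1×I-2: QQ|Qq
Q/II-2 un I-1×I-2: QQ|Qq
Q/II-3 un I-1×I-2: QQ|Qq
⇒ Q over [I-1,I-2,II-1,II-2,II-3]: 25 consistent
U/I-1 un ·: Uu
U/I-2 un ·: Uu
U/II-1 aff I-1×I-2: uu
U/II-2 un I-1×I-2: UU|Uu
U/II-3 un I-1×I-2: UU|Uu
⇒ U over [I-1,I-2,II-1,II-2,II-3]: 4 consistent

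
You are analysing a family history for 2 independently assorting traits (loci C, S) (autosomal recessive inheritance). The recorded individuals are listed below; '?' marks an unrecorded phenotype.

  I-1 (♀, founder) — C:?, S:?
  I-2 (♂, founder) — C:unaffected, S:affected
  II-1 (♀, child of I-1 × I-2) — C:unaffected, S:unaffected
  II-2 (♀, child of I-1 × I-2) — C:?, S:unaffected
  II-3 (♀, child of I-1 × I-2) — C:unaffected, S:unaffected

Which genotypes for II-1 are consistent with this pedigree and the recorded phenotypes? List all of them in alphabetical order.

C/I-1 ? ·: CC|Cc|cc
C/I-2 un ·: CC|Cc
C/II-1 un I-1×I-2: CC|Cc
C/II-2 ? I-1×I-2: CC|Cc|cc
C/II-3 un I-1×I-2: CC|Cc
⇒ C over [I-1,I-2,II-1,II-2,II-3]: 32 consistent
S/I-1 ? ·: SS|Ss
S/I-2 aff ·: ss
S/II-1 un I-1×I-2: Ss
S/II-2 un I-1×I-2: Ss
S/II-3 un I-1×I-2: Ss
⇒ S over [I-1,I-2,II-1,II-2,II-3]: 2 consistent

II-1 ∈ {CC Ss, Cc Ss}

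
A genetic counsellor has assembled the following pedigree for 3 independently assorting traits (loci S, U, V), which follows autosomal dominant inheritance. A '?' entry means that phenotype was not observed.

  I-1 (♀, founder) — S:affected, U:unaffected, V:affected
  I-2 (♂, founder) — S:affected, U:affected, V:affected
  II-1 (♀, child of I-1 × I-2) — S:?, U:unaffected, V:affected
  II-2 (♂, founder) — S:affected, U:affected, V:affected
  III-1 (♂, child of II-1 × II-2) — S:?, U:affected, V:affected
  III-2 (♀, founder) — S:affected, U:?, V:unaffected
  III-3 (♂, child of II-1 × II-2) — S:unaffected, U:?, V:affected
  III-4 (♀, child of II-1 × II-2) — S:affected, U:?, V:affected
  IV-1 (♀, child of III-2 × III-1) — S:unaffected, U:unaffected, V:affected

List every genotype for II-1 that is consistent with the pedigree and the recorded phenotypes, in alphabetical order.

II-1 ∈ {Ss uu VV, Ss uu Vv, ss uu VV, ss uu Vv}

S/I-1 aff ·: Ss|SS
S/I-2 aff ·: Ss|SS
S/II-1 ? I-1×I-2: ss|Ss
S/II-2 aff ·: Ss
S/III-1 ? II-1×II-2: ss|Ss
S/III-2 aff ·: Ss
S/III-3 un II-1×II-2: ss
S/III-4 aff II-1×II-2: Ss|SS
S/IV-1 un III-2×III-1: ss
⇒ S over [I-1,I-2,II-1,II-2,III-1,III-2,III-3,III-4,IV-1]: 14 consistent
U/I-1 un ·: uu
U/I-2 aff ·: Uu
U/II-1 un I-1×I-2: uu
U/II-2 aff ·: Uu|UU
U/III-1 aff II-1×II-2: Uu
U/III-2 ? ·: uu|Uu
U/III-3 ? II-1×II-2: uu|Uu
U/III-4 ? II-1×II-2: uu|Uu
U/IV-1 un III-2×III-1: uu
⇒ U over [I-1,I-2,II-1,II-2,III-1,III-2,III-3,III-4,IV-1]: 10 consistent
V/I-1 aff ·: Vv|VV
V/I-2 aff ·: Vv|VV
V/II-1 aff I-1×I-2: Vv|VV
V/II-2 aff ·: Vv|VV
V/III-1 aff II-1×II-2: Vv|VV
V/III-2 un ·: vv
V/III-3 aff II-1×II-2: Vv|VV
V/III-4 aff II-1×II-2: Vv|VV
V/IV-1 aff III-2×III-1: Vv
⇒ V over [I-1,I-2,II-1,II-2,III-1,III-2,III-3,III-4,IV-1]: 84 consistent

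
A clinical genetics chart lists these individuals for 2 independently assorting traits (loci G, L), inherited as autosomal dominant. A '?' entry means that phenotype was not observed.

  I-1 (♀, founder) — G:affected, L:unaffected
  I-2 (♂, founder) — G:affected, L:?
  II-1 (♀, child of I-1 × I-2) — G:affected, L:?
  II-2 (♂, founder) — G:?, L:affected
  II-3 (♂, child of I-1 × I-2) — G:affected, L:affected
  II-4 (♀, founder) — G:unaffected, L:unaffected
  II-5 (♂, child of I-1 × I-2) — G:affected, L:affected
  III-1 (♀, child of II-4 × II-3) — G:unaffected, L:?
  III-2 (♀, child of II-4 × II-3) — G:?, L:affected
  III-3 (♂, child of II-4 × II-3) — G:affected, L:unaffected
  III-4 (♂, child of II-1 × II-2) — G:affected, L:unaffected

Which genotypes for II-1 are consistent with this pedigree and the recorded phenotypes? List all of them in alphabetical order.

II-1 ∈ {GG Ll, GG ll, Gg Ll, Gg ll}

G/I-1 aff ·: Gg|GG
G/I-2 aff ·: Gg|GG
G/II-1 aff I-1×I-2: Gg|GG
G/II-2 ? ·: gg|Gg|GG
G/II-3 aff I-1×I-2: Gg
G/II-4 un ·: gg
G/II-5 aff I-1×I-2: Gg|GG
G/III-1 un II-4×II-3: gg
G/III-2 ? II-4×II-3: gg|Gg
G/III-3 aff II-4×II-3: Gg
G/III-4 aff II-1×II-2: Gg|GG
⇒ G over [I-1,I-2,II-1,II-2,II-3,II-4,II-5,III-1,III-2,III-3,III-4]: 108 consistent
L/I-1 un ·: ll
L/I-2 ? ·: Ll|LL
L/II-1 ? I-1×I-2: ll|Ll
L/II-2 aff ·: Ll
L/II-3 aff I-1×I-2: Ll
L/II-4 un ·: ll
L/II-5 aff I-1×I-2: Ll
L/III-1 ? II-4×II-3: ll|Ll
L/III-2 aff II-4×II-3: Ll
L/III-3 un II-4×II-3: ll
L/III-4 un II-1×II-2: ll
⇒ L over [I-1,I-2,II-1,II-2,II-3,II-4,II-5,III-1,III-2,III-3,III-4]: 6 consistent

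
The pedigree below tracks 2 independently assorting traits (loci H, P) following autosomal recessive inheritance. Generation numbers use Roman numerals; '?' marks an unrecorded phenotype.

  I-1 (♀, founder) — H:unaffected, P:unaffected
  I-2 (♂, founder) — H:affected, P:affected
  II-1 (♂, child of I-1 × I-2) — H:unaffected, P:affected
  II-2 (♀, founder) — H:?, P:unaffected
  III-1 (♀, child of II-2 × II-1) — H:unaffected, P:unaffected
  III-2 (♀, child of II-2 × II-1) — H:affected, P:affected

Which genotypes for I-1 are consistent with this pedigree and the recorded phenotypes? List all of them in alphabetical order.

H/I-1 un ·: HH|Hh
H/I-2 aff ·: hh
H/II-1 un I-1×I-2: Hh
H/II-2 ? ·: Hh|hh
H/III-1 un II-2×II-1: HH|Hh
H/III-2 aff II-2×II-1: hh
⇒ H over [I-1,I-2,II-1,II-2,III-1,III-2]: 6 consistent
P/I-1 un ·: Pp
P/I-2 aff ·: pp
P/II-1 aff I-1×I-2: pp
P/II-2 un ·: Pp
P/III-1 un II-2×II-1: Pp
P/III-2 aff II-2×II-1: pp
⇒ P over [I-1,I-2,II-1,II-2,III-1,III-2]: 1 consistent

I-1 ∈ {HH Pp, Hh Pp}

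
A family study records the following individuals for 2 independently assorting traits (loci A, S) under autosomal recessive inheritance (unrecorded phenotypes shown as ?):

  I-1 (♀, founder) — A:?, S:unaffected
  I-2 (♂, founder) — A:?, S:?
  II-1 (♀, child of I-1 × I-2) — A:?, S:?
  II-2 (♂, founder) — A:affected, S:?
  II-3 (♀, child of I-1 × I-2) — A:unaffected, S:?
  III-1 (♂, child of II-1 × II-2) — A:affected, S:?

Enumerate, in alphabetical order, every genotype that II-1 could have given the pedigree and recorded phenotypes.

II-1 ∈ {Aa SS, Aa Ss, Aa ss, aa SS, aa Ss, aa ss}

A/I-1 ? ·: AA|Aa|aa
A/I-2 ? ·: AA|Aa|aa
A/II-1 ? I-1×I-2: Aa|aa
A/II-2 aff ·: aa
A/II-3 un I-1×I-2: AA|Aa
A/III-1 aff II-1×II-2: aa
⇒ A over [I-1,I-2,II-1,II-2,II-3,III-1]: 14 consistent
S/I-1 un ·: SS|Ss
S/I-2 ? ·: SS|Ss|ss
S/II-1 ? I-1×I-2: SS|Ss|ss
S/II-2 ? ·: SS|Ss|ss
S/II-3 ? I-1×I-2: SS|Ss|ss
S/III-1 ? II-1×II-2: SS|Ss|ss
⇒ S over [I-1,I-2,II-1,II-2,II-3,III-1]: 122 consistent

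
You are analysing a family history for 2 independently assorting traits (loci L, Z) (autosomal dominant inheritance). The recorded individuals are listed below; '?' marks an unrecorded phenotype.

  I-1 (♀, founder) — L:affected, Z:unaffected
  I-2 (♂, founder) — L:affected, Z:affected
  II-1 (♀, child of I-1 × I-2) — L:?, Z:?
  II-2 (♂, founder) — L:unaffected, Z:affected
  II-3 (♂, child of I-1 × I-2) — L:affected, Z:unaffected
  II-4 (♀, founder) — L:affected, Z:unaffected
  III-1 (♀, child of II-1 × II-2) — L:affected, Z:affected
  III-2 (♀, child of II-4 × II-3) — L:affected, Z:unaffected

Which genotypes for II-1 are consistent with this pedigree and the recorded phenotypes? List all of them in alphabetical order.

II-1 ∈ {LL Zz, LL zz, Ll Zz, Ll zz}

L/I-1 aff ·: Ll|LL
L/I-2 aff ·: Ll|LL
L/II-1 ? I-1×I-2: Ll|LL
L/II-2 un ·: ll
L/II-3 aff I-1×I-2: Ll|LL
L/II-4 aff ·: Ll|LL
L/III-1 aff II-1×II-2: Ll
L/III-2 aff II-4×II-3: Ll|LL
⇒ L over [I-1,I-2,II-1,II-2,II-3,II-4,III-1,III-2]: 45 consistent
Z/I-1 un ·: zz
Z/I-2 aff ·: Zz
Z/II-1 ? I-1×I-2: zz|Zz
Z/II-2 aff ·: Zz|ZZ
Z/II-3 un I-1×I-2: zz
Z/II-4 un ·: zz
Z/III-1 aff II-1×II-2: Zz|ZZ
Z/III-2 un II-4×II-3: zz
⇒ Z over [I-1,I-2,II-1,II-2,II-3,II-4,III-1,III-2]: 6 consistent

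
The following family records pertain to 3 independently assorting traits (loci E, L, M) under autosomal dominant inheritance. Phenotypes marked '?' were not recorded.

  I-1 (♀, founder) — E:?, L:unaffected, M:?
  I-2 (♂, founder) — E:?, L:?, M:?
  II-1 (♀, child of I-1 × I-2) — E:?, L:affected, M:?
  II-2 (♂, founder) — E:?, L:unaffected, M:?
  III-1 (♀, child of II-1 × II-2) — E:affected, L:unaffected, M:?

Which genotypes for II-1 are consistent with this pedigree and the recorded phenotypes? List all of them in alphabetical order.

E/I-1 ? ·: ee|Ee|EE
E/I-2 ? ·: ee|Ee|EE
E/II-1 ? I-1×I-2: ee|Ee|EE
E/II-2 ? ·: ee|Ee|EE
E/III-1 aff II-1×II-2: Ee|EE
⇒ E over [I-1,I-2,II-1,II-2,III-1]: 59 consistent
L/I-1 un ·: ll
L/I-2 ? ·: Ll|LL
L/II-1 aff I-1×I-2: Ll
L/II-2 un ·: ll
L/III-1 un II-1×II-2: ll
⇒ L over [I-1,I-2,II-1,II-2,III-1]: 2 consistent
M/I-1 ? ·: mm|Mm|MM
M/I-2 ? ·: mm|Mm|MM
M/II-1 ? I-1×I-2: mm|Mm|MM
M/II-2 ? ·: mm|Mm|MM
M/III-1 ? II-1×II-2: mm|Mm|MM
⇒ M over [I-1,I-2,II-1,II-2,III-1]: 81 consistent

II-1 ∈ {EE Ll MM, EE Ll Mm, EE Ll mm, Ee Ll MM, Ee Ll Mm, Ee Ll mm, ee Ll MM, ee Ll Mm, ee Ll mm}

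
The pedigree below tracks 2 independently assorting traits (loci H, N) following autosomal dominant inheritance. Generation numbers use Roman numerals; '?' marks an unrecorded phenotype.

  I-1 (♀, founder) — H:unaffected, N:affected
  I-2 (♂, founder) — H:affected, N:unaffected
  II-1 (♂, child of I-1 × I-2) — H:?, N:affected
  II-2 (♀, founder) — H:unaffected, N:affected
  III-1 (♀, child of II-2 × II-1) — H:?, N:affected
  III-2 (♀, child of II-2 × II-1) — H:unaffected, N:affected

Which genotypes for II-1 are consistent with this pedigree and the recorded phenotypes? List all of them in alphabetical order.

H/I-1 un ·: hh
H/I-2 aff ·: Hh|HH
H/II-1 ? I-1×I-2: hh|Hh
H/II-2 un ·: hh
H/III-1 ? II-2×II-1: hh|Hh
H/III-2 un II-2×II-1: hh
⇒ H over [I-1,I-2,II-1,II-2,III-1,III-2]: 5 consistent
N/I-1 aff ·: Nn|NN
N/I-2 un ·: nn
N/II-1 aff I-1×I-2: Nn
N/II-2 aff ·: Nn|NN
N/III-1 aff II-2×II-1: Nn|NN
N/III-2 aff II-2×II-1: Nn|NN
⇒ N over [I-1,I-2,II-1,II-2,III-1,III-2]: 16 consistent

II-1 ∈ {Hh Nn, hh Nn}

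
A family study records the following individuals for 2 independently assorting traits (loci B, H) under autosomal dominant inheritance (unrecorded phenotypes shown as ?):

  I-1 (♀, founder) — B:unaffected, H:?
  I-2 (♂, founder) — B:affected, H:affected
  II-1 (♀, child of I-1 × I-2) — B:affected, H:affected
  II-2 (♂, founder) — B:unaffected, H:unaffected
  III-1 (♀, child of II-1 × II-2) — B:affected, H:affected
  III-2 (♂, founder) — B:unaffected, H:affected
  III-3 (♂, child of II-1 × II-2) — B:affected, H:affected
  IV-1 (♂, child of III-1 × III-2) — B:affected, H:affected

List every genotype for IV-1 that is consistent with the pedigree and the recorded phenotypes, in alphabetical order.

IV-1 ∈ {Bb HH, Bb Hh}

B/I-1 un ·: bb
B/I-2 aff ·: Bb|BB
B/II-1 aff I-1×I-2: Bb
B/II-2 un ·: bb
B/III-1 aff II-1×II-2: Bb
B/III-2 un ·: bb
B/III-3 aff II-1×II-2: Bb
B/IV-1 aff III-1×III-2: Bb
⇒ B over [I-1,I-2,II-1,II-2,III-1,III-2,III-3,IV-1]: 2 consistent
H/I-1 ? ·: hh|Hh|HH
H/I-2 aff ·: Hh|HH
H/II-1 aff I-1×I-2: Hh|HH
H/II-2 un ·: hh
H/III-1 aff II-1×II-2: Hh
H/III-2 aff ·: Hh|HH
H/III-3 aff II-1×II-2: Hh
H/IV-1 aff III-1×III-2: Hh|HH
⇒ H over [I-1,I-2,II-1,II-2,III-1,III-2,III-3,IV-1]: 36 consistent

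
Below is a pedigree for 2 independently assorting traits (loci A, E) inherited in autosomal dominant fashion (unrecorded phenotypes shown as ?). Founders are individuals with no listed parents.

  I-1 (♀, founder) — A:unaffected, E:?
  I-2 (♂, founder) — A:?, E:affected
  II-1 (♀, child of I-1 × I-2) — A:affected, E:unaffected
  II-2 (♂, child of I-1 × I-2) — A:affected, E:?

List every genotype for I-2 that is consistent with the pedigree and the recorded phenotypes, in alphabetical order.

A/I-1 un ·: aa
A/I-2 ? ·: Aa|AA
A/II-1 aff I-1×I-2: Aa
A/II-2 aff I-1×I-2: Aa
⇒ A over [I-1,I-2,II-1,II-2]: 2 consistent
E/I-1 ? ·: ee|Ee
E/I-2 aff ·: Ee
E/II-1 un I-1×I-2: ee
E/II-2 ? I-1×I-2: ee|Ee|EE
⇒ E over [I-1,I-2,II-1,II-2]: 5 consistent

I-2 ∈ {AA Ee, Aa Ee}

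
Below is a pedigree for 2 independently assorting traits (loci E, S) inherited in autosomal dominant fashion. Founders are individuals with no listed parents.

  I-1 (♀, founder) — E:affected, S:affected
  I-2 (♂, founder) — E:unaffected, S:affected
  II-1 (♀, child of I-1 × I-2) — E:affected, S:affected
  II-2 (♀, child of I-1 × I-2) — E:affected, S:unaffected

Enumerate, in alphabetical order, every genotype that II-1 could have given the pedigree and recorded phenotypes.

II-1 ∈ {Ee SS, Ee Ss}

E/I-1 aff ·: Ee|EE
E/I-2 un ·: ee
E/II-1 aff I-1×I-2: Ee
E/II-2 aff I-1×I-2: Ee
⇒ E over [I-1,I-2,II-1,II-2]: 2 consistent
S/I-1 aff ·: Ss
S/I-2 aff ·: Ss
S/II-1 aff I-1×I-2: Ss|SS
S/II-2 un I-1×I-2: ss
⇒ S over [I-1,I-2,II-1,II-2]: 2 consistent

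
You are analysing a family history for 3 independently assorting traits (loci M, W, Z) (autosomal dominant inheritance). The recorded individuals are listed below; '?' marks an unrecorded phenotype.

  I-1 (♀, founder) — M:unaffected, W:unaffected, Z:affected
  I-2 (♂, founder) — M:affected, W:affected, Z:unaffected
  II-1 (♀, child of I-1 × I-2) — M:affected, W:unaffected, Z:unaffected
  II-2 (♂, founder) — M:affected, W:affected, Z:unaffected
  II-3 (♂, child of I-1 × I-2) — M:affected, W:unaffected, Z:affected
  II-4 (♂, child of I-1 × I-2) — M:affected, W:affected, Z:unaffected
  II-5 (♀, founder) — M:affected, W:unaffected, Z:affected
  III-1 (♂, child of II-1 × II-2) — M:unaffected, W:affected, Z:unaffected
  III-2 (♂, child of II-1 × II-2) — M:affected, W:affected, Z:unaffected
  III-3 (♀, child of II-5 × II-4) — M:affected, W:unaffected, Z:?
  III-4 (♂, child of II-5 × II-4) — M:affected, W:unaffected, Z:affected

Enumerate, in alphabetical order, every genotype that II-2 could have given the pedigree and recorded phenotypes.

II-2 ∈ {Mm WW zz, Mm Ww zz}

M/I-1 un ·: mm
M/I-2 aff ·: Mm|MM
M/II-1 aff I-1×I-2: Mm
M/II-2 aff ·: Mm
M/II-3 aff I-1×I-2: Mm
M/II-4 aff I-1×I-2: Mm
M/II-5 aff ·: Mm|MM
M/III-1 un II-1×II-2: mm
M/III-2 aff II-1×II-2: Mm|MM
M/III-3 aff II-5×II-4: Mm|MM
M/III-4 aff II-5×II-4: Mm|MM
⇒ M over [I-1,I-2,II-1,II-2,II-3,II-4,II-5,III-1,III-2,III-3,III-4]: 32 consistent
W/I-1 un ·: ww
W/I-2 aff ·: Ww
W/II-1 un I-1×I-2: ww
W/II-2 aff ·: Ww|WW
W/II-3 un I-1×I-2: ww
W/II-4 aff I-1×I-2: Ww
W/II-5 un ·: ww
W/III-1 aff II-1×II-2: Ww
W/III-2 aff II-1×II-2: Ww
W/III-3 un II-5×II-4: ww
W/III-4 un II-5×II-4: ww
⇒ W over [I-1,I-2,II-1,II-2,II-3,II-4,II-5,III-1,III-2,III-3,III-4]: 2 consistent
Z/I-1 aff ·: Zz
Z/I-2 un ·: zz
Z/II-1 un I-1×I-2: zz
Z/II-2 un ·: zz
Z/II-3 aff I-1×I-2: Zz
Z/II-4 un I-1×I-2: zz
Z/II-5 aff ·: Zz|ZZ
Z/III-1 un II-1×II-2: zz
Z/III-2 un II-1×II-2: zz
Z/III-3 ? II-5×II-4: zz|Zz
Z/III-4 aff II-5×II-4: Zz
⇒ Z over [I-1,I-2,II-1,II-2,II-3,II-4,II-5,III-1,III-2,III-3,III-4]: 3 consistent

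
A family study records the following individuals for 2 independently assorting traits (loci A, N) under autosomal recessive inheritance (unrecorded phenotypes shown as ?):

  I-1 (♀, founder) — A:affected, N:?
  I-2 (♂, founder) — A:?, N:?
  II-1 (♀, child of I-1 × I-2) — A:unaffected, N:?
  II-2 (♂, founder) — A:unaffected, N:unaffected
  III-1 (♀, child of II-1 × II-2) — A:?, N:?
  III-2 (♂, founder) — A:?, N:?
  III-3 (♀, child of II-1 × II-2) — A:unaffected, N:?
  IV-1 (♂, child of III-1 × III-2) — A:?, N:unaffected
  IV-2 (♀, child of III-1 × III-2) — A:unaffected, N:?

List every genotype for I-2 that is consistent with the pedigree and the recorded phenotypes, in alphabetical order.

I-2 ∈ {AA NN, AA Nn, AA nn, Aa NN, Aa Nn, Aa nn}

A/I-1 aff ·: aa
A/I-2 ? ·: AA|Aa
A/II-1 un I-1×I-2: Aa
A/II-2 un ·: AA|Aa
A/III-1 ? II-1×II-2: AA|Aa|aa
A/III-2 ? ·: AA|Aa|aa
A/III-3 un II-1×II-2: AA|Aa
A/IV-1 ? III-1×III-2: AA|Aa|aa
A/IV-2 un III-1×III-2: AA|Aa
⇒ A over [I-1,I-2,II-1,II-2,III-1,III-2,III-3,IV-1,IV-2]: 156 consistent
N/I-1 ? ·: NN|Nn|nn
N/I-2 ? ·: NN|Nn|nn
N/II-1 ? I-1×I-2: NN|Nn|nn
N/II-2 un ·: NN|Nn
N/III-1 ? II-1×II-2: NN|Nn|nn
N/III-2 ? ·: NN|Nn|nn
N/III-3 ? II-1×II-2: NN|Nn|nn
N/IV-1 un III-1×III-2: NN|Nn
N/IV-2 ? III-1×III-2: NN|Nn|nn
⇒ N over [I-1,I-2,II-1,II-2,III-1,III-2,III-3,IV-1,IV-2]: 1029 consistent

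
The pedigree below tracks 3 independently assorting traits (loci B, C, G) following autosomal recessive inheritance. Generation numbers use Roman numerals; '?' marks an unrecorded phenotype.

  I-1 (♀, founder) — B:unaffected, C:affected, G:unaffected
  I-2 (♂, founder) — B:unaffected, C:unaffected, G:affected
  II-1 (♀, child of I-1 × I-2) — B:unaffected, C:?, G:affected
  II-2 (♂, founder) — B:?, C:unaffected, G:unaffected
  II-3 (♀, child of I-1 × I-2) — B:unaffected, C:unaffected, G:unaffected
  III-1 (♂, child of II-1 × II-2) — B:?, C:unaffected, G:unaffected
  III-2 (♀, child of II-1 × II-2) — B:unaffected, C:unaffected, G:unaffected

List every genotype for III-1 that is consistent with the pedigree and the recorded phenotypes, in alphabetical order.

III-1 ∈ {BB CC Gg, BB Cc Gg, Bb CC Gg, Bb Cc Gg, bb CC Gg, bb Cc Gg}

B/I-1 un ·: BB|Bb
B/I-2 un ·: BB|Bb
B/II-1 un I-1×I-2: BB|Bb
B/II-2 ? ·: BB|Bb|bb
B/II-3 un I-1×I-2: BB|Bb
B/III-1 ? II-1×II-2: BB|Bb|bb
B/III-2 un II-1×II-2: BB|Bb
⇒ B over [I-1,I-2,II-1,II-2,II-3,III-1,III-2]: 114 consistent
C/I-1 aff ·: cc
C/I-2 un ·: CC|Cc
C/II-1 ? I-1×I-2: Cc|cc
C/II-2 un ·: CC|Cc
C/II-3 un I-1×I-2: Cc
C/III-1 un II-1×II-2: CC|Cc
C/III-2 un II-1×II-2: CC|Cc
⇒ C over [I-1,I-2,II-1,II-2,II-3,III-1,III-2]: 18 consistent
G/I-1 un ·: Gg
G/I-2 aff ·: gg
G/II-1 aff I-1×I-2: gg
G/II-2 un ·: GG|Gg
G/II-3 un I-1×I-2: Gg
G/III-1 un II-1×II-2: Gg
G/III-2 un II-1×II-2: Gg
⇒ G over [I-1,I-2,II-1,II-2,II-3,III-1,III-2]: 2 consistent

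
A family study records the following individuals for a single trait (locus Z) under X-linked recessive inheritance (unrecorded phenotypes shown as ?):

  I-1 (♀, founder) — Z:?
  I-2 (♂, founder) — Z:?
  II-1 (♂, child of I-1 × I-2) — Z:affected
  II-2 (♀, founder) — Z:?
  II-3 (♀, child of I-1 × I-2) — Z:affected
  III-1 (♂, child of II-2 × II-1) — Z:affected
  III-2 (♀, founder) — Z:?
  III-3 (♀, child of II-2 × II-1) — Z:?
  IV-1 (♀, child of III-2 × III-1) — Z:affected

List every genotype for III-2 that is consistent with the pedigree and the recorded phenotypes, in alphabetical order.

Z/I-1 ? ·: X^ZX^z|X^zX^z
Z/I-2 ? ·: X^zY
Z/II-1 aff I-1×I-2: X^zY
Z/II-2 ? ·: X^ZX^z|X^zX^z
Z/II-3 aff I-1×I-2: X^zX^z
Z/III-1 aff II-2×II-1: X^zY
Z/III-2 ? ·: X^ZX^z|X^zX^z
Z/III-3 ? II-2×II-1: X^ZX^z|X^zX^z
Z/IV-1 aff III-2×III-1: X^zX^z
⇒ Z over [I-1,I-2,II-1,II-2,II-3,III-1,III-2,III-3,IV-1]: 12 consistent

III-2 ∈ {X^ZX^z, X^zX^z}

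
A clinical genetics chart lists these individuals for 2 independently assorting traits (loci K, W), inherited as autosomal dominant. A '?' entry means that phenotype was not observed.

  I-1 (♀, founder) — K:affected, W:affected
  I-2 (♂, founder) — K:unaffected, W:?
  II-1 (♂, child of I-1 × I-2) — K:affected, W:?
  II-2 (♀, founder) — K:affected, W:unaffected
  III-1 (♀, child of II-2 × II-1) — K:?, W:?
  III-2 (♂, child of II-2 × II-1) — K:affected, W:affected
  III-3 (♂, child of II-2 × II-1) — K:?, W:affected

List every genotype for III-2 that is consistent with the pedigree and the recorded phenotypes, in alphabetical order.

K/I-1 aff ·: Kk|KK
K/I-2 un ·: kk
K/II-1 aff I-1×I-2: Kk
K/II-2 aff ·: Kk|KK
K/III-1 ? II-2×II-1: kk|Kk|KK
K/III-2 aff II-2×II-1: Kk|KK
K/III-3 ? II-2×II-1: kk|Kk|KK
⇒ K over [I-1,I-2,II-1,II-2,III-1,III-2,III-3]: 52 consistent
W/I-1 aff ·: Ww|WW
W/I-2 ? ·: ww|Ww|WW
W/II-1 ? I-1×I-2: Ww|WW
W/II-2 un ·: ww
W/III-1 ? II-2×II-1: ww|Ww
W/III-2 aff II-2×II-1: Ww
W/III-3 aff II-2×II-1: Ww
⇒ W over [I-1,I-2,II-1,II-2,III-1,III-2,III-3]: 14 consistent

III-2 ∈ {KK Ww, Kk Ww}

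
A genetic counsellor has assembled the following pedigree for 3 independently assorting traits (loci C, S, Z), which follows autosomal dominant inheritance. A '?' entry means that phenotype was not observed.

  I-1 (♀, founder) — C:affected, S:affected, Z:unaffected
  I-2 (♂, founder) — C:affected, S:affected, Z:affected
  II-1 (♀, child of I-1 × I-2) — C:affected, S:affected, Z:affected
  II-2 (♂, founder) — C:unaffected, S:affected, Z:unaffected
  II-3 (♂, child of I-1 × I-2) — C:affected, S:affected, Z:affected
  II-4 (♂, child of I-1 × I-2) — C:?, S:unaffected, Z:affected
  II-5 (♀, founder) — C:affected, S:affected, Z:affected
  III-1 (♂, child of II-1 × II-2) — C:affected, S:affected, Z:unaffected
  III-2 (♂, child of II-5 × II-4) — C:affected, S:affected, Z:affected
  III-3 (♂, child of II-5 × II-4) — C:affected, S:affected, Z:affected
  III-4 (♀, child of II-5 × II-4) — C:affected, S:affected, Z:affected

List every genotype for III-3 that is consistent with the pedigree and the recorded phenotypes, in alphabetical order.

C/I-1 aff ·: Cc|CC
C/I-2 aff ·: Cc|CC
C/II-1 aff I-1×I-2: Cc|CC
C/II-2 un ·: cc
C/II-3 aff I-1×I-2: Cc|CC
C/II-4 ? I-1×I-2: cc|Cc|CC
C/II-5 aff ·: Cc|CC
C/III-1 aff II-1×II-2: Cc
C/III-2 aff II-5×II-4: Cc|CC
C/III-3 aff II-5×II-4: Cc|CC
C/III-4 aff II-5×II-4: Cc|CC
⇒ C over [I-1,I-2,II-1,II-2,II-3,II-4,II-5,III-1,III-2,III-3,III-4]: 317 consistent
S/I-1 aff ·: Ss
S/I-2 aff ·: Ss
S/II-1 aff I-1×I-2: Ss|SS
S/II-2 aff ·: Ss|SS
S/II-3 aff I-1×I-2: Ss|SS
S/II-4 un I-1×I-2: ss
S/II-5 aff ·: Ss|SS
S/III-1 aff II-1×II-2: Ss|SS
S/III-2 aff II-5×II-4: Ss
S/III-3 aff II-5×II-4: Ss
S/III-4 aff II-5×II-4: Ss
⇒ S over [I-1,I-2,II-1,II-2,II-3,II-4,II-5,III-1,III-2,III-3,III-4]: 28 consistent
Z/I-1 un ·: zz
Z/I-2 aff ·: Zz|ZZ
Z/II-1 aff I-1×I-2: Zz
Z/II-2 un ·: zz
Z/II-3 aff I-1×I-2: Zz
Z/II-4 aff I-1×I-2: Zz
Z/II-5 aff ·: Zz|ZZ
Z/III-1 un II-1×II-2: zz
Z/III-2 aff II-5×II-4: Zz|ZZ
Z/III-3 aff II-5×II-4: Zz|ZZ
Z/III-4 aff II-5×II-4: Zz|ZZ
⇒ Z over [I-1,I-2,II-1,II-2,II-3,II-4,II-5,III-1,III-2,III-3,III-4]: 32 consistent

III-3 ∈ {CC Ss ZZ, CC Ss Zz, Cc Ss ZZ, Cc Ss Zz}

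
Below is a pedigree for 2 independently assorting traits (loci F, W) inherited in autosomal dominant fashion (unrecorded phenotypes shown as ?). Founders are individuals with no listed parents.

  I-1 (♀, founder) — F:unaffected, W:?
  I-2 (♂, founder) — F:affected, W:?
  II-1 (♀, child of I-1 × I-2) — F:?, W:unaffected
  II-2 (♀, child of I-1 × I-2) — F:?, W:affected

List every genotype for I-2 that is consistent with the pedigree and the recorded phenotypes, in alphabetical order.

I-2 ∈ {FF Ww, FF ww, Ff Ww, Ff ww}

F/I-1 un ·: ff
F/I-2 aff ·: Ff|FF
F/II-1 ? I-1×I-2: ff|Ff
F/II-2 ? I-1×I-2: ff|Ff
⇒ F over [I-1,I-2,II-1,II-2]: 5 consistent
W/I-1 ? ·: ww|Ww
W/I-2 ? ·: ww|Ww
W/II-1 un I-1×I-2: ww
W/II-2 aff I-1×I-2: Ww|WW
⇒ W over [I-1,I-2,II-1,II-2]: 4 consistent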